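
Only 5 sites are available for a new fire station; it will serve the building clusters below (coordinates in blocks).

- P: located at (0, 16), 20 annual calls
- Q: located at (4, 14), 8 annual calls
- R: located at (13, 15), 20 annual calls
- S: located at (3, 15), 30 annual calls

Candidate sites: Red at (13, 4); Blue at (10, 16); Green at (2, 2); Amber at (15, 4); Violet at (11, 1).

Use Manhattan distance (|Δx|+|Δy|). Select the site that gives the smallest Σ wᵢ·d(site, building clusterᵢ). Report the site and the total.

Total weighted distance at each candidate:
  Red (13, 4): total = 1502
  Blue (10, 16): total = 584
  Green (2, 2): total = 1332
  Amber (15, 4): total = 1658
  Violet (11, 1): total = 1660
Minimum is at Blue with total 584 blocks.

Blue, total 584 blocks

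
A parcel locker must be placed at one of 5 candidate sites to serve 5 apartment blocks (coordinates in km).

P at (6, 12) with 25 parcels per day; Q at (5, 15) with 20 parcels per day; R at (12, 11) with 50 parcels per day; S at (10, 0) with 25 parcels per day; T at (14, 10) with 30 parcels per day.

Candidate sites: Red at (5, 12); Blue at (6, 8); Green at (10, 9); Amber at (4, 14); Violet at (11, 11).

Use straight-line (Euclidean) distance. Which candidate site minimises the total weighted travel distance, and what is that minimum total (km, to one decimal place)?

Total weighted distance at each candidate:
  Red (5, 12): total = 1040.1
  Blue (6, 8): total = 1047.8
  Green (10, 9): total = 771.3
  Amber (4, 14): total = 1230.1
  Violet (11, 11): total = 692.7
Minimum is at Violet with total 692.7 km.

Violet, total 692.7 km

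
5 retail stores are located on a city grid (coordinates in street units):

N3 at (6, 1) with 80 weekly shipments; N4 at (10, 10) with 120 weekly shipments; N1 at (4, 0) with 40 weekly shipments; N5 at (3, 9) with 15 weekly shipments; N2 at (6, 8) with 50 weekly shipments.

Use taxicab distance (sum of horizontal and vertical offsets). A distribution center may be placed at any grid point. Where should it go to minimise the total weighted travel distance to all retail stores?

(6, 8)

Manhattan distance separates: Σwᵢ(|x−xᵢ|+|y−yᵢ|) = Σwᵢ|x−xᵢ| + Σwᵢ|y−yᵢ|, so x and y are optimised independently as 1-D weighted medians.
Total weight W = 305; half = 152.5.
x-coordinate, sorted with cumulative weight:
  x=3 (N5, w=15) cum 15
  x=4 (N1, w=40) cum 55
  x=6 (N3, w=80) cum 135
  x=6 (N2, w=50) cum 185  ← median
  x=10 (N4, w=120) cum 305
⇒ x* = 6
y-coordinate, sorted with cumulative weight:
  y=0 (N1, w=40) cum 40
  y=1 (N3, w=80) cum 120
  y=8 (N2, w=50) cum 170  ← median
  y=9 (N5, w=15) cum 185
  y=10 (N4, w=120) cum 305
⇒ y* = 8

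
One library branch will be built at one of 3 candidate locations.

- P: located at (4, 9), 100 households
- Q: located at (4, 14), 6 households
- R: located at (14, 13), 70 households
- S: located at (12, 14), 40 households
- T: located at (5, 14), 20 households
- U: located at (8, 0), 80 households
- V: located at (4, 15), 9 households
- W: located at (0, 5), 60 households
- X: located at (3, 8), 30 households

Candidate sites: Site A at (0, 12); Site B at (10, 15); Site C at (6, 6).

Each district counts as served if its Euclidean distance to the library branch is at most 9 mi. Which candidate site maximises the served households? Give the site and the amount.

Coverage radius r = 9 mi; a point is covered iff (Δx)²+(Δy)² ≤ 9² = 81.
  Site A (0, 12): covers {P, Q, T, V, W, X} → 225
  Site B (10, 15): covers {P, Q, R, S, T, V} → 245
  Site C (6, 6): covers {P, Q, T, U, W, X} → 296
Maximum coverage at Site C: 296 households.

Site C, covering 296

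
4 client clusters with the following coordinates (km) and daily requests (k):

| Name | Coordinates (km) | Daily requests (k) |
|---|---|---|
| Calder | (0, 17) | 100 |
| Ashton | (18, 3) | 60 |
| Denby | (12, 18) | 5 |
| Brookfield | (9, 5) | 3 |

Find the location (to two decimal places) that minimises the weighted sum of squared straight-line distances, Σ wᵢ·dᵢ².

(6.95, 11.82)

The minimiser of Σwᵢ‖p−pᵢ‖² is the weighted centroid p* = (Σwᵢpᵢ)/(Σwᵢ).
Σwᵢ = 168.
Σwᵢxᵢ = 100·0 + 60·18 + 5·12 + 3·9 = 1167.
Σwᵢyᵢ = 100·17 + 60·3 + 5·18 + 3·5 = 1985.
x* = 1167/168 = 6.95, y* = 1985/168 = 11.82.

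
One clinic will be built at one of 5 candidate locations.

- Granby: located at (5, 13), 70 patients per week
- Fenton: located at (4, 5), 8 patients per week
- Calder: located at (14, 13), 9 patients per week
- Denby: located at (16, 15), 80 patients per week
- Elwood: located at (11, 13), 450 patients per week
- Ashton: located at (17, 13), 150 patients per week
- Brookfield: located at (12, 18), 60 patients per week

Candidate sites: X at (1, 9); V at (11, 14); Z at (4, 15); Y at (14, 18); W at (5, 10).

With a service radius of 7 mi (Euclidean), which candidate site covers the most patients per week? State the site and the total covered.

V, covering 819

Coverage radius r = 7 mi; a point is covered iff (Δx)²+(Δy)² ≤ 7² = 49.
  X (1, 9): covers {Granby, Fenton} → 78
  V (11, 14): covers {Granby, Calder, Denby, Elwood, Ashton, Brookfield} → 819
  Z (4, 15): covers {Granby} → 70
  Y (14, 18): covers {Calder, Denby, Elwood, Ashton, Brookfield} → 749
  W (5, 10): covers {Granby, Fenton, Elwood} → 528
Maximum coverage at V: 819 patients per week.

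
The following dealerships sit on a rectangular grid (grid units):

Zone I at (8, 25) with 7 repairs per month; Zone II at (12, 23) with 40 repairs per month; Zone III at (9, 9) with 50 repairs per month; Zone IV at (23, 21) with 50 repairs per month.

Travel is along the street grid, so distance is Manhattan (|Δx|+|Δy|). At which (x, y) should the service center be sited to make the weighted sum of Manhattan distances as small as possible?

(12, 21)

Manhattan distance separates: Σwᵢ(|x−xᵢ|+|y−yᵢ|) = Σwᵢ|x−xᵢ| + Σwᵢ|y−yᵢ|, so x and y are optimised independently as 1-D weighted medians.
Total weight W = 147; half = 73.5.
x-coordinate, sorted with cumulative weight:
  x=8 (Zone I, w=7) cum 7
  x=9 (Zone III, w=50) cum 57
  x=12 (Zone II, w=40) cum 97  ← median
  x=23 (Zone IV, w=50) cum 147
⇒ x* = 12
y-coordinate, sorted with cumulative weight:
  y=9 (Zone III, w=50) cum 50
  y=21 (Zone IV, w=50) cum 100  ← median
  y=23 (Zone II, w=40) cum 140
  y=25 (Zone I, w=7) cum 147
⇒ y* = 21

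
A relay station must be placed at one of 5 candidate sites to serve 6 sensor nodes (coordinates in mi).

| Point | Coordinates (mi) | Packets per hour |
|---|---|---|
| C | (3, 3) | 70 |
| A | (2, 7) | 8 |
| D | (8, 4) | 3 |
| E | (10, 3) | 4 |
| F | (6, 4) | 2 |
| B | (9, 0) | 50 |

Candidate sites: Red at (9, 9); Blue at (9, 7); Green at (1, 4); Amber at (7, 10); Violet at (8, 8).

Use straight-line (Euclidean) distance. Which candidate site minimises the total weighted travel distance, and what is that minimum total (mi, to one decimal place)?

Green, total 696.3 mi

Total weighted distance at each candidate:
  Red (9, 9): total = 1153.5
  Blue (9, 7): total = 945.2
  Green (1, 4): total = 696.3
  Amber (7, 10): total = 1181.8
  Violet (8, 8): total = 989.2
Minimum is at Green with total 696.3 mi.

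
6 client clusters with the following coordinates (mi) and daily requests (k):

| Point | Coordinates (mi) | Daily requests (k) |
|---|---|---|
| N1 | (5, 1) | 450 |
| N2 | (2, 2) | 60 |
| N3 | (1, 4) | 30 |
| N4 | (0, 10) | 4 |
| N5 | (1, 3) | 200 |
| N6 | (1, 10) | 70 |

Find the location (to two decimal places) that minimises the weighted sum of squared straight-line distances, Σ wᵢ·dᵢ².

The minimiser of Σwᵢ‖p−pᵢ‖² is the weighted centroid p* = (Σwᵢpᵢ)/(Σwᵢ).
Σwᵢ = 814.
Σwᵢxᵢ = 450·5 + 60·2 + 30·1 + 4·0 + 200·1 + 70·1 = 2670.
Σwᵢyᵢ = 450·1 + 60·2 + 30·4 + 4·10 + 200·3 + 70·10 = 2030.
x* = 2670/814 = 3.28, y* = 2030/814 = 2.49.

(3.28, 2.49)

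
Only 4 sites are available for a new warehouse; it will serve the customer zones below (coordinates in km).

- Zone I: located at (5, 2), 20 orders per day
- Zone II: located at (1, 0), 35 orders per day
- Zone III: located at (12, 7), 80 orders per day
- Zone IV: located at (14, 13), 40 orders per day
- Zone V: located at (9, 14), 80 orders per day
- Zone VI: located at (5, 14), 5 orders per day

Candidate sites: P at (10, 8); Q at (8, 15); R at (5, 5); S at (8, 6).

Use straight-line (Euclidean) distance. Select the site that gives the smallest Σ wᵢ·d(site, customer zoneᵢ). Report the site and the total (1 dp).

P, total 1538.3 km

Total weighted distance at each candidate:
  P (10, 8): total = 1538.3
  Q (8, 15): total = 1943.7
  R (5, 5): total = 2181.1
  S (8, 6): total = 1809.0
Minimum is at P with total 1538.3 km.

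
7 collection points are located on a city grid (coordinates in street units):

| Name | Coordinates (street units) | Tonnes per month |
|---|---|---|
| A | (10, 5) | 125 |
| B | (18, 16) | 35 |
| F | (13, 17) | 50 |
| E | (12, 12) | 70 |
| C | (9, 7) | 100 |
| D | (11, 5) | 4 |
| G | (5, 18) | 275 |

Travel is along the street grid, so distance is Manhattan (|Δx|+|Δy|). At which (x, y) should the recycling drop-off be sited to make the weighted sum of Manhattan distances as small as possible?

Manhattan distance separates: Σwᵢ(|x−xᵢ|+|y−yᵢ|) = Σwᵢ|x−xᵢ| + Σwᵢ|y−yᵢ|, so x and y are optimised independently as 1-D weighted medians.
Total weight W = 659; half = 329.5.
x-coordinate, sorted with cumulative weight:
  x=5 (G, w=275) cum 275
  x=9 (C, w=100) cum 375  ← median
  x=10 (A, w=125) cum 500
  x=11 (D, w=4) cum 504
  x=12 (E, w=70) cum 574
  x=13 (F, w=50) cum 624
  x=18 (B, w=35) cum 659
⇒ x* = 9
y-coordinate, sorted with cumulative weight:
  y=5 (A, w=125) cum 125
  y=5 (D, w=4) cum 129
  y=7 (C, w=100) cum 229
  y=12 (E, w=70) cum 299
  y=16 (B, w=35) cum 334  ← median
  y=17 (F, w=50) cum 384
  y=18 (G, w=275) cum 659
⇒ y* = 16

(9, 16)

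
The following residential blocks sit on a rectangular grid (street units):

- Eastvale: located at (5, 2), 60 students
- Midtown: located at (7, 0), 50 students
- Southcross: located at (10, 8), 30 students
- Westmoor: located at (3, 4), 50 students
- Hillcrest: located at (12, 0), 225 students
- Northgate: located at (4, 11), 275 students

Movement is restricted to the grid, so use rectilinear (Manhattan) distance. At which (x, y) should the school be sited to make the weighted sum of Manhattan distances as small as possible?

Manhattan distance separates: Σwᵢ(|x−xᵢ|+|y−yᵢ|) = Σwᵢ|x−xᵢ| + Σwᵢ|y−yᵢ|, so x and y are optimised independently as 1-D weighted medians.
Total weight W = 690; half = 345.
x-coordinate, sorted with cumulative weight:
  x=3 (Westmoor, w=50) cum 50
  x=4 (Northgate, w=275) cum 325
  x=5 (Eastvale, w=60) cum 385  ← median
  x=7 (Midtown, w=50) cum 435
  x=10 (Southcross, w=30) cum 465
  x=12 (Hillcrest, w=225) cum 690
⇒ x* = 5
y-coordinate, sorted with cumulative weight:
  y=0 (Midtown, w=50) cum 50
  y=0 (Hillcrest, w=225) cum 275
  y=2 (Eastvale, w=60) cum 335
  y=4 (Westmoor, w=50) cum 385  ← median
  y=8 (Southcross, w=30) cum 415
  y=11 (Northgate, w=275) cum 690
⇒ y* = 4

(5, 4)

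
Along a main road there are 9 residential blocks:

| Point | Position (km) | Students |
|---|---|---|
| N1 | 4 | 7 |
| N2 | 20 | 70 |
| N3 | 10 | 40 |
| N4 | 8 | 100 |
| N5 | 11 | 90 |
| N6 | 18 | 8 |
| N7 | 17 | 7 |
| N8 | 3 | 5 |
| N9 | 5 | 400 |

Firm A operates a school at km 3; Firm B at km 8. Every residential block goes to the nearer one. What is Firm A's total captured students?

412

The indifferent point is the midpoint (3+8)/2 = 5.5; residential blocks left of it (closer to Firm A at 3) go to Firm A, those right go to Firm B.
  N8 at 3 (w=5) → Firm A
  N1 at 4 (w=7) → Firm A
  N9 at 5 (w=400) → Firm A
  N4 at 8 (w=100) → Firm B
  N3 at 10 (w=40) → Firm B
  N5 at 11 (w=90) → Firm B
  N7 at 17 (w=7) → Firm B
  N6 at 18 (w=8) → Firm B
  N2 at 20 (w=70) → Firm B
Firm A captures 412; Firm B captures 315.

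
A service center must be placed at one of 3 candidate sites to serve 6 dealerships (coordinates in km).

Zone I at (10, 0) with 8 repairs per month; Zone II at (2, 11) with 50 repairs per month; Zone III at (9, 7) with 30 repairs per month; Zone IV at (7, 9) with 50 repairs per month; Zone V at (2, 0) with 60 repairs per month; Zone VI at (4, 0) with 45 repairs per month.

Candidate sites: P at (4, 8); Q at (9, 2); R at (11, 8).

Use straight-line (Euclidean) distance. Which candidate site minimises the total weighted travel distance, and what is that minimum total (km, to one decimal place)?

Total weighted distance at each candidate:
  P (4, 8): total = 1426.1
  Q (9, 2): total = 1781.1
  R (11, 8): total = 2012.9
Minimum is at P with total 1426.1 km.

P, total 1426.1 km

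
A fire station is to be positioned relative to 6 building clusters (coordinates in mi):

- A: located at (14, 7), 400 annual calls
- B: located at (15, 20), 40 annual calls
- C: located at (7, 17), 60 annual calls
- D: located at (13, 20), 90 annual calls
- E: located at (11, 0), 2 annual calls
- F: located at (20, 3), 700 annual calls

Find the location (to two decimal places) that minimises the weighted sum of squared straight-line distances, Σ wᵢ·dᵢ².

(16.88, 6.59)

The minimiser of Σwᵢ‖p−pᵢ‖² is the weighted centroid p* = (Σwᵢpᵢ)/(Σwᵢ).
Σwᵢ = 1292.
Σwᵢxᵢ = 400·14 + 40·15 + 60·7 + 90·13 + 2·11 + 700·20 = 21812.
Σwᵢyᵢ = 400·7 + 40·20 + 60·17 + 90·20 + 2·0 + 700·3 = 8520.
x* = 21812/1292 = 16.88, y* = 8520/1292 = 6.59.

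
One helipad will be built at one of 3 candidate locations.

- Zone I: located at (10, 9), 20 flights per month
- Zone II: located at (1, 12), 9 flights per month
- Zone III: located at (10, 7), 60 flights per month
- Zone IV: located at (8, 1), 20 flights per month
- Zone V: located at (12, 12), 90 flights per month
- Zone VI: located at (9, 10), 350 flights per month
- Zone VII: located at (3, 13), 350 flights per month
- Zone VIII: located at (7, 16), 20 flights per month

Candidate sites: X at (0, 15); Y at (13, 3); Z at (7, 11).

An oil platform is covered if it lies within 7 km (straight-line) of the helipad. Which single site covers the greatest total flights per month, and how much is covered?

Z, covering 899

Coverage radius r = 7 km; a point is covered iff (Δx)²+(Δy)² ≤ 7² = 49.
  X (0, 15): covers {Zone II, Zone VII} → 359
  Y (13, 3): covers {Zone I, Zone III, Zone IV} → 100
  Z (7, 11): covers {Zone I, Zone II, Zone III, Zone V, Zone VI, Zone VII, Zone VIII} → 899
Maximum coverage at Z: 899 flights per month.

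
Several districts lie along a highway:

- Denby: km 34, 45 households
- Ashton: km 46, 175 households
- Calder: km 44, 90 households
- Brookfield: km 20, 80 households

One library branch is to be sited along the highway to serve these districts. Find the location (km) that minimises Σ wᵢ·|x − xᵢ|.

For a sum of weighted absolute distances on a line, the optimum is the weighted median (not the mean). Total weight W = 390; half-weight = 195.
Sort by position and accumulate weight:
  km 20 (Brookfield, w=80) → cum 80
  km 34 (Denby, w=45) → cum 125
  km 44 (Calder, w=90) → cum 215  ≥ 195 → median here
  km 46 (Ashton, w=175) → cum 390
Optimal location: km 44.

x = 44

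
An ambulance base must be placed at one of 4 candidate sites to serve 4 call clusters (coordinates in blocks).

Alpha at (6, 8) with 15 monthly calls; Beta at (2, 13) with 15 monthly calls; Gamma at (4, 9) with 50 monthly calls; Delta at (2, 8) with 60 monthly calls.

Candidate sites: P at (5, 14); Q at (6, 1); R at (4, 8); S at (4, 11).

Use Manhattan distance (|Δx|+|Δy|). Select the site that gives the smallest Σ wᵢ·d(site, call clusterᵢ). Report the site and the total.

R, total 305 blocks

Total weighted distance at each candidate:
  P (5, 14): total = 1005
  Q (6, 1): total = 1505
  R (4, 8): total = 305
  S (4, 11): total = 535
Minimum is at R with total 305 blocks.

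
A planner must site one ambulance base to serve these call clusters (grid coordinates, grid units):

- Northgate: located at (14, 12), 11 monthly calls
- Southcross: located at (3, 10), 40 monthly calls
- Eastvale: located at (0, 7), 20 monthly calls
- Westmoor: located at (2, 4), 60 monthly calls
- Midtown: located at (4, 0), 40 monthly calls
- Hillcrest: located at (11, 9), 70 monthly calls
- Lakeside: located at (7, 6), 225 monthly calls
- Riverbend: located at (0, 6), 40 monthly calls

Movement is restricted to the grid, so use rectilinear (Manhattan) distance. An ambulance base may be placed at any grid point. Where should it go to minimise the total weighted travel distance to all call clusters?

Manhattan distance separates: Σwᵢ(|x−xᵢ|+|y−yᵢ|) = Σwᵢ|x−xᵢ| + Σwᵢ|y−yᵢ|, so x and y are optimised independently as 1-D weighted medians.
Total weight W = 506; half = 253.
x-coordinate, sorted with cumulative weight:
  x=0 (Eastvale, w=20) cum 20
  x=0 (Riverbend, w=40) cum 60
  x=2 (Westmoor, w=60) cum 120
  x=3 (Southcross, w=40) cum 160
  x=4 (Midtown, w=40) cum 200
  x=7 (Lakeside, w=225) cum 425  ← median
  x=11 (Hillcrest, w=70) cum 495
  x=14 (Northgate, w=11) cum 506
⇒ x* = 7
y-coordinate, sorted with cumulative weight:
  y=0 (Midtown, w=40) cum 40
  y=4 (Westmoor, w=60) cum 100
  y=6 (Lakeside, w=225) cum 325  ← median
  y=6 (Riverbend, w=40) cum 365
  y=7 (Eastvale, w=20) cum 385
  y=9 (Hillcrest, w=70) cum 455
  y=10 (Southcross, w=40) cum 495
  y=12 (Northgate, w=11) cum 506
⇒ y* = 6

(7, 6)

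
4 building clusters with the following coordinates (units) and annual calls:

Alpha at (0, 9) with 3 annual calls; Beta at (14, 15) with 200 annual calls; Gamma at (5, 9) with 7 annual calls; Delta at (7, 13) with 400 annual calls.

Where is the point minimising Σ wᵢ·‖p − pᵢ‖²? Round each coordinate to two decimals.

(9.24, 13.59)

The minimiser of Σwᵢ‖p−pᵢ‖² is the weighted centroid p* = (Σwᵢpᵢ)/(Σwᵢ).
Σwᵢ = 610.
Σwᵢxᵢ = 3·0 + 200·14 + 7·5 + 400·7 = 5635.
Σwᵢyᵢ = 3·9 + 200·15 + 7·9 + 400·13 = 8290.
x* = 5635/610 = 9.24, y* = 8290/610 = 13.59.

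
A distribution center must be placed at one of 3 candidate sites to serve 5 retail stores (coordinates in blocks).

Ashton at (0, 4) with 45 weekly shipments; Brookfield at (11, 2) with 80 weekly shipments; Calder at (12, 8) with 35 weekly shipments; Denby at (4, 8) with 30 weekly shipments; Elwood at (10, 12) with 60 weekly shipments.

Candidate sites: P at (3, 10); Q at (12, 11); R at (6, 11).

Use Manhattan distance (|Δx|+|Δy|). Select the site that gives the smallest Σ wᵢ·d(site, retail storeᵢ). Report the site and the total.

Q, total 2270 blocks

Total weighted distance at each candidate:
  P (3, 10): total = 2700
  Q (12, 11): total = 2270
  R (6, 11): total = 2470
Minimum is at Q with total 2270 blocks.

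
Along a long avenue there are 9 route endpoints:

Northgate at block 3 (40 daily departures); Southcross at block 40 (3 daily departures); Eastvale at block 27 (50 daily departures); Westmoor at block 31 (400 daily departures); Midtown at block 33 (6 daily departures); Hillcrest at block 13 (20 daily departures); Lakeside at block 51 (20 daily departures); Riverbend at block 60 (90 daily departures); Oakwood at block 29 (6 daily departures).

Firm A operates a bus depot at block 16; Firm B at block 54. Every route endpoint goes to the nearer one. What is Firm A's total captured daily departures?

522

The indifferent point is the midpoint (16+54)/2 = 35; route endpoints left of it (closer to Firm A at 16) go to Firm A, those right go to Firm B.
  Northgate at 3 (w=40) → Firm A
  Hillcrest at 13 (w=20) → Firm A
  Eastvale at 27 (w=50) → Firm A
  Oakwood at 29 (w=6) → Firm A
  Westmoor at 31 (w=400) → Firm A
  Midtown at 33 (w=6) → Firm A
  Southcross at 40 (w=3) → Firm B
  Lakeside at 51 (w=20) → Firm B
  Riverbend at 60 (w=90) → Firm B
Firm A captures 522; Firm B captures 113.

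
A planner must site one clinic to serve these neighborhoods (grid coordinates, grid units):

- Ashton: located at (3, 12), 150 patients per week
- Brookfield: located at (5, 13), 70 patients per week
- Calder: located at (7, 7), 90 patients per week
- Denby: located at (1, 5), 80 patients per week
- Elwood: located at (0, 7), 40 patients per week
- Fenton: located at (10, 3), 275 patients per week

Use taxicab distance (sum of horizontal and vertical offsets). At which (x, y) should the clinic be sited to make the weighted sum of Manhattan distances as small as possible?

Manhattan distance separates: Σwᵢ(|x−xᵢ|+|y−yᵢ|) = Σwᵢ|x−xᵢ| + Σwᵢ|y−yᵢ|, so x and y are optimised independently as 1-D weighted medians.
Total weight W = 705; half = 352.5.
x-coordinate, sorted with cumulative weight:
  x=0 (Elwood, w=40) cum 40
  x=1 (Denby, w=80) cum 120
  x=3 (Ashton, w=150) cum 270
  x=5 (Brookfield, w=70) cum 340
  x=7 (Calder, w=90) cum 430  ← median
  x=10 (Fenton, w=275) cum 705
⇒ x* = 7
y-coordinate, sorted with cumulative weight:
  y=3 (Fenton, w=275) cum 275
  y=5 (Denby, w=80) cum 355  ← median
  y=7 (Calder, w=90) cum 445
  y=7 (Elwood, w=40) cum 485
  y=12 (Ashton, w=150) cum 635
  y=13 (Brookfield, w=70) cum 705
⇒ y* = 5

(7, 5)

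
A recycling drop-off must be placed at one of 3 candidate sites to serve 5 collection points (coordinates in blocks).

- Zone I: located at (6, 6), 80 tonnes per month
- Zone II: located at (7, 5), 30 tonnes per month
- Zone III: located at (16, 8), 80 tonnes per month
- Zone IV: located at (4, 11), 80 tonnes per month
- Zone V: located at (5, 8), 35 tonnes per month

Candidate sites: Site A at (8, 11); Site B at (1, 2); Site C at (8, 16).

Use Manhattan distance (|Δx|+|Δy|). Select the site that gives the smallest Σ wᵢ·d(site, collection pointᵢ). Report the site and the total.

Site A, total 2180 blocks

Total weighted distance at each candidate:
  Site A (8, 11): total = 2180
  Site B (1, 2): total = 3980
  Site C (8, 16): total = 3705
Minimum is at Site A with total 2180 blocks.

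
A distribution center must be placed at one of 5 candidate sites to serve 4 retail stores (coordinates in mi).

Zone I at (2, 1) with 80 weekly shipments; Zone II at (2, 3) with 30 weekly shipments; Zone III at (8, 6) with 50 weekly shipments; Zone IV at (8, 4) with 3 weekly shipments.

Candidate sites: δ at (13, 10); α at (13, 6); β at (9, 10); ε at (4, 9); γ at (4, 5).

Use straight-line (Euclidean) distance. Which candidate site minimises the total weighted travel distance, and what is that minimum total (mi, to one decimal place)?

Total weighted distance at each candidate:
  δ (13, 10): total = 1871.8
  α (13, 6): total = 1574.9
  β (9, 10): total = 1433.5
  ε (4, 9): total = 1118.6
  γ (4, 5): total = 661.1
Minimum is at γ with total 661.1 mi.

γ, total 661.1 mi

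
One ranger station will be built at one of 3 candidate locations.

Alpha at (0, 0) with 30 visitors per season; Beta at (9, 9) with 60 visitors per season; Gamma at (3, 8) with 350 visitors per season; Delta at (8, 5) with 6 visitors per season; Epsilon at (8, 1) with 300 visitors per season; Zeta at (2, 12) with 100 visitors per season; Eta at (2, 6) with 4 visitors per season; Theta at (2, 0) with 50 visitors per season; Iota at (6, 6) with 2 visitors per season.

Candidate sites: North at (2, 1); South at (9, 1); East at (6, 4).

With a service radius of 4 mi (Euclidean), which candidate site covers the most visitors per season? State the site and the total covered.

Coverage radius r = 4 mi; a point is covered iff (Δx)²+(Δy)² ≤ 4² = 16.
  North (2, 1): covers {Alpha, Theta} → 80
  South (9, 1): covers {Epsilon} → 300
  East (6, 4): covers {Delta, Epsilon, Iota} → 308
Maximum coverage at East: 308 visitors per season.

East, covering 308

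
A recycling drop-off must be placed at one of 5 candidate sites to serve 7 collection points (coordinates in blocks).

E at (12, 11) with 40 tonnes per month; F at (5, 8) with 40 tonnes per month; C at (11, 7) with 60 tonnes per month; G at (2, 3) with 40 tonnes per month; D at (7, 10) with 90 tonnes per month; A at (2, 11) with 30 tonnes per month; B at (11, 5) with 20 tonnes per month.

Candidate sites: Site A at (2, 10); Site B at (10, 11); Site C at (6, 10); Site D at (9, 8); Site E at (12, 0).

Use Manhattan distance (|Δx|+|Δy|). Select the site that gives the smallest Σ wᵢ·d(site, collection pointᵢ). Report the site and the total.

Total weighted distance at each candidate:
  Site A (2, 10): total = 2400
  Site B (10, 11): total = 2080
  Site C (6, 10): total = 1760
  Site D (9, 8): total = 1820
  Site E (12, 0): total = 4140
Minimum is at Site C with total 1760 blocks.

Site C, total 1760 blocks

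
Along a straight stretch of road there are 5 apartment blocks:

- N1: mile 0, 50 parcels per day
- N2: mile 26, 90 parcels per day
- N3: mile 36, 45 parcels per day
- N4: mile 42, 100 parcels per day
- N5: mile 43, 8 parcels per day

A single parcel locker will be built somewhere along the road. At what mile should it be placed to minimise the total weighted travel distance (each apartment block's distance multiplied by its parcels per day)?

For a sum of weighted absolute distances on a line, the optimum is the weighted median (not the mean). Total weight W = 293; half-weight = 146.5.
Sort by position and accumulate weight:
  mile 0 (N1, w=50) → cum 50
  mile 26 (N2, w=90) → cum 140
  mile 36 (N3, w=45) → cum 185  ≥ 146.5 → median here
  mile 42 (N4, w=100) → cum 285
  mile 43 (N5, w=8) → cum 293
Optimal location: mile 36.

x = 36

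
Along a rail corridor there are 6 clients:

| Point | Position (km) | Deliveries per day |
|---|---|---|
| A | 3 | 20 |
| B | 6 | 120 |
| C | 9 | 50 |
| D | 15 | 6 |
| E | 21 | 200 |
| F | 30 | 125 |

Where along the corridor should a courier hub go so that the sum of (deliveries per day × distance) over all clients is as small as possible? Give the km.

For a sum of weighted absolute distances on a line, the optimum is the weighted median (not the mean). Total weight W = 521; half-weight = 260.5.
Sort by position and accumulate weight:
  km 3 (A, w=20) → cum 20
  km 6 (B, w=120) → cum 140
  km 9 (C, w=50) → cum 190
  km 15 (D, w=6) → cum 196
  km 21 (E, w=200) → cum 396  ≥ 260.5 → median here
  km 30 (F, w=125) → cum 521
Optimal location: km 21.

x = 21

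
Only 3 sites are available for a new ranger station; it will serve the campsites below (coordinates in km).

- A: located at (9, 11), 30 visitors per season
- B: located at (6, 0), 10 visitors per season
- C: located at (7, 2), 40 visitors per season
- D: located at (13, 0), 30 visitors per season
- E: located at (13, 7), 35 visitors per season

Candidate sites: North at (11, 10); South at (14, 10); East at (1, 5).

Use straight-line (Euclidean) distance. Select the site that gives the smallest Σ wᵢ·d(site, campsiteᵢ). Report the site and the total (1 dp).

Total weighted distance at each candidate:
  North (11, 10): total = 968.8
  South (14, 10): total = 1118.4
  East (1, 5): total = 1454.8
Minimum is at North with total 968.8 km.

North, total 968.8 km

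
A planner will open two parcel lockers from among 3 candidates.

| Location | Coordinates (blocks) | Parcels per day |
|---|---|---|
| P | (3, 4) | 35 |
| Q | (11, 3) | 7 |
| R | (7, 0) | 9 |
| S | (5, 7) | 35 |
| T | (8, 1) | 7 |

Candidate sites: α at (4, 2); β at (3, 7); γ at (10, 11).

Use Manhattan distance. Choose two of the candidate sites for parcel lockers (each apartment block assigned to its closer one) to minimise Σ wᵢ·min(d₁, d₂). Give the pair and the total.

Evaluate every pair (each demand assigned to the nearer of the two):
  {α, β}: total = 311
  {β, γ}: total = 414
  {α, γ}: total = 451
Best pair: {α, β} with total 311.

{α, β}, total 311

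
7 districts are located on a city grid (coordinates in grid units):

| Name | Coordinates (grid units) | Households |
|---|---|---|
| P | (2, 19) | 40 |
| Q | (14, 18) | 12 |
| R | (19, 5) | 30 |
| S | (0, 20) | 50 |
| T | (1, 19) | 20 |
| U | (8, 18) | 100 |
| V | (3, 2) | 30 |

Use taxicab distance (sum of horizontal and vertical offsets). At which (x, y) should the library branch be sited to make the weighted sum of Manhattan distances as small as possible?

(8, 18)

Manhattan distance separates: Σwᵢ(|x−xᵢ|+|y−yᵢ|) = Σwᵢ|x−xᵢ| + Σwᵢ|y−yᵢ|, so x and y are optimised independently as 1-D weighted medians.
Total weight W = 282; half = 141.
x-coordinate, sorted with cumulative weight:
  x=0 (S, w=50) cum 50
  x=1 (T, w=20) cum 70
  x=2 (P, w=40) cum 110
  x=3 (V, w=30) cum 140
  x=8 (U, w=100) cum 240  ← median
  x=14 (Q, w=12) cum 252
  x=19 (R, w=30) cum 282
⇒ x* = 8
y-coordinate, sorted with cumulative weight:
  y=2 (V, w=30) cum 30
  y=5 (R, w=30) cum 60
  y=18 (Q, w=12) cum 72
  y=18 (U, w=100) cum 172  ← median
  y=19 (P, w=40) cum 212
  y=19 (T, w=20) cum 232
  y=20 (S, w=50) cum 282
⇒ y* = 18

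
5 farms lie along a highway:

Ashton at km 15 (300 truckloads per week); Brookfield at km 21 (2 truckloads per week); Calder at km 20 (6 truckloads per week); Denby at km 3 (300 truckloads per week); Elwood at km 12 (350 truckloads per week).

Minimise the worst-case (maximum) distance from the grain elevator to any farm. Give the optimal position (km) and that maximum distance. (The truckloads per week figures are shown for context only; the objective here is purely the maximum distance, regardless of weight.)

location 12, max distance 9

The 1-center on a line is the midpoint of the two extreme points: leftmost at 3, rightmost at 21.
Optimal location = (3 + 21)/2 = 12; maximum distance = (21 − 3)/2 = 9.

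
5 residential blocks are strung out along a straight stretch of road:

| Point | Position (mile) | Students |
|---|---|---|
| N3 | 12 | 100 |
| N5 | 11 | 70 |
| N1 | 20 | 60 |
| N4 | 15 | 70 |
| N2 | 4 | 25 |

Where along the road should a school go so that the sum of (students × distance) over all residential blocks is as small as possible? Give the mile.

x = 12

For a sum of weighted absolute distances on a line, the optimum is the weighted median (not the mean). Total weight W = 325; half-weight = 162.5.
Sort by position and accumulate weight:
  mile 4 (N2, w=25) → cum 25
  mile 11 (N5, w=70) → cum 95
  mile 12 (N3, w=100) → cum 195  ≥ 162.5 → median here
  mile 15 (N4, w=70) → cum 265
  mile 20 (N1, w=60) → cum 325
Optimal location: mile 12.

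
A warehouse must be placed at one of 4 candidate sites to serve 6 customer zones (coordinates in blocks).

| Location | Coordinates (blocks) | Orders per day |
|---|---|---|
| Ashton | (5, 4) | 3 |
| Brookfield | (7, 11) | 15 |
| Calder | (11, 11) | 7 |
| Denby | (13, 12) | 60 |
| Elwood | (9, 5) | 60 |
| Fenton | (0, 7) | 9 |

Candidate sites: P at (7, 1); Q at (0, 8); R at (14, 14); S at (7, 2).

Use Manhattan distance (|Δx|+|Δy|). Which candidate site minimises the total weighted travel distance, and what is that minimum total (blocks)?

Total weighted distance at each candidate:
  P (7, 1): total = 1760
  Q (0, 8): total = 2024
  R (14, 14): total = 1458
  S (7, 2): total = 1606
Minimum is at R with total 1458 blocks.

R, total 1458 blocks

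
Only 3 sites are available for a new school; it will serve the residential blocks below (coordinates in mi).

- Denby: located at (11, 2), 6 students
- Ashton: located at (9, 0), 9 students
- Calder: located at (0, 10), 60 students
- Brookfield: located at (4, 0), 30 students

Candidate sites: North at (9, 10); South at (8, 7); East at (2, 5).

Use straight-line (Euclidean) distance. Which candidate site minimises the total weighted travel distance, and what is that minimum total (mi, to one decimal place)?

Total weighted distance at each candidate:
  North (9, 10): total = 1014.9
  South (8, 7): total = 853.1
  East (2, 5): total = 619.0
Minimum is at East with total 619.0 mi.

East, total 619.0 mi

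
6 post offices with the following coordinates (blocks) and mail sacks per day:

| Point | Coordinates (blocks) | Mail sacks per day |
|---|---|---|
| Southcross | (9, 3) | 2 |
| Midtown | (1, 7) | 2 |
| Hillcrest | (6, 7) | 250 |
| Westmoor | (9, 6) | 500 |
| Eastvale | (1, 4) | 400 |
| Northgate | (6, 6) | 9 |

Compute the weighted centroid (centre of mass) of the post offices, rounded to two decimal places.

(5.57, 5.52)

The minimiser of Σwᵢ‖p−pᵢ‖² is the weighted centroid p* = (Σwᵢpᵢ)/(Σwᵢ).
Σwᵢ = 1163.
Σwᵢxᵢ = 2·9 + 2·1 + 250·6 + 500·9 + 400·1 + 9·6 = 6474.
Σwᵢyᵢ = 2·3 + 2·7 + 250·7 + 500·6 + 400·4 + 9·6 = 6424.
x* = 6474/1163 = 5.57, y* = 6424/1163 = 5.52.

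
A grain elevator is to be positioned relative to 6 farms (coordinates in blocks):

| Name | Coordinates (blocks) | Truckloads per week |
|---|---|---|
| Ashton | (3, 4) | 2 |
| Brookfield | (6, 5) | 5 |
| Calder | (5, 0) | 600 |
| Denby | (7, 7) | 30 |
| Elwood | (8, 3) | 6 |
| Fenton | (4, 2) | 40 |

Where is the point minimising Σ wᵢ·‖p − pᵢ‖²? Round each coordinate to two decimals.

The minimiser of Σwᵢ‖p−pᵢ‖² is the weighted centroid p* = (Σwᵢpᵢ)/(Σwᵢ).
Σwᵢ = 683.
Σwᵢxᵢ = 2·3 + 5·6 + 600·5 + 30·7 + 6·8 + 40·4 = 3454.
Σwᵢyᵢ = 2·4 + 5·5 + 600·0 + 30·7 + 6·3 + 40·2 = 341.
x* = 3454/683 = 5.06, y* = 341/683 = 0.50.

(5.06, 0.50)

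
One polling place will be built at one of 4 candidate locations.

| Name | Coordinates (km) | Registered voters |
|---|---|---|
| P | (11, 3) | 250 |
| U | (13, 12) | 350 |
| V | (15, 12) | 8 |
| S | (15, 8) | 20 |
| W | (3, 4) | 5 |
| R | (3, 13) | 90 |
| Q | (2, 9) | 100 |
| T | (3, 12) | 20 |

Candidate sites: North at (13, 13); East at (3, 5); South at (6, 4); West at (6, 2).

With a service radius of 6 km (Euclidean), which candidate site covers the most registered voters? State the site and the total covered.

North, covering 378

Coverage radius r = 6 km; a point is covered iff (Δx)²+(Δy)² ≤ 6² = 36.
  North (13, 13): covers {U, V, S} → 378
  East (3, 5): covers {W, Q} → 105
  South (6, 4): covers {P, W} → 255
  West (6, 2): covers {P, W} → 255
Maximum coverage at North: 378 registered voters.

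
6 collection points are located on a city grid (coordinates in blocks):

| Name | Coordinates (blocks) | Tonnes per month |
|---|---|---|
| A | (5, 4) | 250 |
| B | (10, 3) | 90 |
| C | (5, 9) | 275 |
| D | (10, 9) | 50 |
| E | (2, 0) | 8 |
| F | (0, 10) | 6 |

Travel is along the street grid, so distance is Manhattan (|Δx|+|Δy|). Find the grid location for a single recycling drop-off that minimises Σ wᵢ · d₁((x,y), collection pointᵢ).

Manhattan distance separates: Σwᵢ(|x−xᵢ|+|y−yᵢ|) = Σwᵢ|x−xᵢ| + Σwᵢ|y−yᵢ|, so x and y are optimised independently as 1-D weighted medians.
Total weight W = 679; half = 339.5.
x-coordinate, sorted with cumulative weight:
  x=0 (F, w=6) cum 6
  x=2 (E, w=8) cum 14
  x=5 (A, w=250) cum 264
  x=5 (C, w=275) cum 539  ← median
  x=10 (B, w=90) cum 629
  x=10 (D, w=50) cum 679
⇒ x* = 5
y-coordinate, sorted with cumulative weight:
  y=0 (E, w=8) cum 8
  y=3 (B, w=90) cum 98
  y=4 (A, w=250) cum 348  ← median
  y=9 (C, w=275) cum 623
  y=9 (D, w=50) cum 673
  y=10 (F, w=6) cum 679
⇒ y* = 4

(5, 4)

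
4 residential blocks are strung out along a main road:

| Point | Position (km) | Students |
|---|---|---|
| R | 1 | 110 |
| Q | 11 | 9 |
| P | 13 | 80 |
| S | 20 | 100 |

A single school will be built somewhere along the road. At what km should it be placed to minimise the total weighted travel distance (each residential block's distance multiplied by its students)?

x = 13

For a sum of weighted absolute distances on a line, the optimum is the weighted median (not the mean). Total weight W = 299; half-weight = 149.5.
Sort by position and accumulate weight:
  km 1 (R, w=110) → cum 110
  km 11 (Q, w=9) → cum 119
  km 13 (P, w=80) → cum 199  ≥ 149.5 → median here
  km 20 (S, w=100) → cum 299
Optimal location: km 13.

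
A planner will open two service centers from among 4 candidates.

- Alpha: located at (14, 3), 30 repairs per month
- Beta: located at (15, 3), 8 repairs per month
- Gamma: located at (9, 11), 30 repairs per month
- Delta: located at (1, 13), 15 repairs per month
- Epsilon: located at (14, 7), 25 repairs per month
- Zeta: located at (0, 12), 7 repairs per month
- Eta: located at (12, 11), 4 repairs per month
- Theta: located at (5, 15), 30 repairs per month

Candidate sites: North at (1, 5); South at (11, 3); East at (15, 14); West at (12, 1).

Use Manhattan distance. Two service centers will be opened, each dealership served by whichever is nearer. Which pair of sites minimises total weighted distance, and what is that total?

{North, South}, total 1229

Evaluate every pair (each demand assigned to the nearer of the two):
  {North, South}: total = 1229
  {South, East}: total = 1265
  {East, West}: total = 1328
  {North, West}: total = 1386
  {North, East}: total = 1448
  {South, West}: total = 1613
Best pair: {North, South} with total 1229.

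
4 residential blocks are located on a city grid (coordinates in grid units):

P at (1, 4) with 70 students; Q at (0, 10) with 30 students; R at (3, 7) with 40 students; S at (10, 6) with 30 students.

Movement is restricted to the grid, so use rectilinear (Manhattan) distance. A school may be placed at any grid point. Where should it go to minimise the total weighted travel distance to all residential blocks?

Manhattan distance separates: Σwᵢ(|x−xᵢ|+|y−yᵢ|) = Σwᵢ|x−xᵢ| + Σwᵢ|y−yᵢ|, so x and y are optimised independently as 1-D weighted medians.
Total weight W = 170; half = 85.
x-coordinate, sorted with cumulative weight:
  x=0 (Q, w=30) cum 30
  x=1 (P, w=70) cum 100  ← median
  x=3 (R, w=40) cum 140
  x=10 (S, w=30) cum 170
⇒ x* = 1
y-coordinate, sorted with cumulative weight:
  y=4 (P, w=70) cum 70
  y=6 (S, w=30) cum 100  ← median
  y=7 (R, w=40) cum 140
  y=10 (Q, w=30) cum 170
⇒ y* = 6

(1, 6)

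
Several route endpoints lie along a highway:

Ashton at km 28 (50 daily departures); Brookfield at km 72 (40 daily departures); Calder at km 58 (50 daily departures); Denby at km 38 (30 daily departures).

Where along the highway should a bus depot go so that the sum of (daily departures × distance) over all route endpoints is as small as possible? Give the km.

x = 58

For a sum of weighted absolute distances on a line, the optimum is the weighted median (not the mean). Total weight W = 170; half-weight = 85.
Sort by position and accumulate weight:
  km 28 (Ashton, w=50) → cum 50
  km 38 (Denby, w=30) → cum 80
  km 58 (Calder, w=50) → cum 130  ≥ 85 → median here
  km 72 (Brookfield, w=40) → cum 170
Optimal location: km 58.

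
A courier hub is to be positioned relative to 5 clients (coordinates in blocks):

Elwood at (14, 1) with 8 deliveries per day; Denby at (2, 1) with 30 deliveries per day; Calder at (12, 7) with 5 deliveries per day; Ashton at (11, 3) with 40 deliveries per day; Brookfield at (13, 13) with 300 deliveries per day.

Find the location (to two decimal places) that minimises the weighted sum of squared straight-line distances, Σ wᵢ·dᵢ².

The minimiser of Σwᵢ‖p−pᵢ‖² is the weighted centroid p* = (Σwᵢpᵢ)/(Σwᵢ).
Σwᵢ = 383.
Σwᵢxᵢ = 8·14 + 30·2 + 5·12 + 40·11 + 300·13 = 4572.
Σwᵢyᵢ = 8·1 + 30·1 + 5·7 + 40·3 + 300·13 = 4093.
x* = 4572/383 = 11.94, y* = 4093/383 = 10.69.

(11.94, 10.69)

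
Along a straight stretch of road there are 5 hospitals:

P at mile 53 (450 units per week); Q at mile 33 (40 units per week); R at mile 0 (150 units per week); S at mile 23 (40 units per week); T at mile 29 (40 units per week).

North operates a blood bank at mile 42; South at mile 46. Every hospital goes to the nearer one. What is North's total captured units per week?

The indifferent point is the midpoint (42+46)/2 = 44; hospitals left of it (closer to North at 42) go to North, those right go to South.
  R at 0 (w=150) → North
  S at 23 (w=40) → North
  T at 29 (w=40) → North
  Q at 33 (w=40) → North
  P at 53 (w=450) → South
North captures 270; South captures 450.

270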